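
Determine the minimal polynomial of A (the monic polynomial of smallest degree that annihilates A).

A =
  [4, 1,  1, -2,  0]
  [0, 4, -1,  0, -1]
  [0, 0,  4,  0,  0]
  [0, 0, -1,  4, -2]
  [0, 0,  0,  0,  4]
x^3 - 12*x^2 + 48*x - 64

The characteristic polynomial is χ_A(x) = (x - 4)^5, so the eigenvalues are known. The minimal polynomial is
  m_A(x) = Π_λ (x − λ)^{k_λ}
where k_λ is the size of the *largest* Jordan block for λ (equivalently, the smallest k with (A − λI)^k v = 0 for every generalised eigenvector v of λ).

  λ = 4: largest Jordan block has size 3, contributing (x − 4)^3

So m_A(x) = (x - 4)^3 = x^3 - 12*x^2 + 48*x - 64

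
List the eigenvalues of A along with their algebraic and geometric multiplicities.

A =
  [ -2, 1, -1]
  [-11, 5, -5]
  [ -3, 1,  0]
λ = 1: alg = 3, geom = 1

Step 1 — factor the characteristic polynomial to read off the algebraic multiplicities:
  χ_A(x) = (x - 1)^3

Step 2 — compute geometric multiplicities via the rank-nullity identity g(λ) = n − rank(A − λI):
  rank(A − (1)·I) = 2, so dim ker(A − (1)·I) = n − 2 = 1

Summary:
  λ = 1: algebraic multiplicity = 3, geometric multiplicity = 1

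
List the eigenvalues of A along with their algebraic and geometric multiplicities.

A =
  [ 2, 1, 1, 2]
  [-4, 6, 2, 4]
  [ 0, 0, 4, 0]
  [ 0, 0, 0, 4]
λ = 4: alg = 4, geom = 3

Step 1 — factor the characteristic polynomial to read off the algebraic multiplicities:
  χ_A(x) = (x - 4)^4

Step 2 — compute geometric multiplicities via the rank-nullity identity g(λ) = n − rank(A − λI):
  rank(A − (4)·I) = 1, so dim ker(A − (4)·I) = n − 1 = 3

Summary:
  λ = 4: algebraic multiplicity = 4, geometric multiplicity = 3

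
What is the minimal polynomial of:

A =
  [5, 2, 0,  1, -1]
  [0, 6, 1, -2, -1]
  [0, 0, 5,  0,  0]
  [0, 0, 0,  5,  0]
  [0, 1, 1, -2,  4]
x^3 - 15*x^2 + 75*x - 125

The characteristic polynomial is χ_A(x) = (x - 5)^5, so the eigenvalues are known. The minimal polynomial is
  m_A(x) = Π_λ (x − λ)^{k_λ}
where k_λ is the size of the *largest* Jordan block for λ (equivalently, the smallest k with (A − λI)^k v = 0 for every generalised eigenvector v of λ).

  λ = 5: largest Jordan block has size 3, contributing (x − 5)^3

So m_A(x) = (x - 5)^3 = x^3 - 15*x^2 + 75*x - 125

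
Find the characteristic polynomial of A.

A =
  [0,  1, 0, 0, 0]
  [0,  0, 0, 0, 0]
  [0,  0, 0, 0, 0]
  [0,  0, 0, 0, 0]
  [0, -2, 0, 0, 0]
x^5

Expanding det(x·I − A) (e.g. by cofactor expansion or by noting that A is similar to its Jordan form J, which has the same characteristic polynomial as A) gives
  χ_A(x) = x^5
which factors as x^5. The eigenvalues (with algebraic multiplicities) are λ = 0 with multiplicity 5.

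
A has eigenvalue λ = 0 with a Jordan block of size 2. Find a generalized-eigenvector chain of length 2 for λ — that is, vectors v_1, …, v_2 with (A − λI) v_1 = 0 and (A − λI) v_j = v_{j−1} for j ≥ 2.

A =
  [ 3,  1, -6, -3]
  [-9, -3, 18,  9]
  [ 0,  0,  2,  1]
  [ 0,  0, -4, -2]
A Jordan chain for λ = 0 of length 2:
v_1 = (3, -9, 0, 0)ᵀ
v_2 = (1, 0, 0, 0)ᵀ

Let N = A − (0)·I. We want v_2 with N^2 v_2 = 0 but N^1 v_2 ≠ 0; then v_{j-1} := N · v_j for j = 2, …, 2.

Pick v_2 = (1, 0, 0, 0)ᵀ.
Then v_1 = N · v_2 = (3, -9, 0, 0)ᵀ.

Sanity check: (A − (0)·I) v_1 = (0, 0, 0, 0)ᵀ = 0. ✓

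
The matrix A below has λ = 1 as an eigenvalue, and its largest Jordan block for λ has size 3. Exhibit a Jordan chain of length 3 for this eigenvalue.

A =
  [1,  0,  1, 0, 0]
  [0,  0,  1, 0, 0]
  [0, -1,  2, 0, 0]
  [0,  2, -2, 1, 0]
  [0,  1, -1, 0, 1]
A Jordan chain for λ = 1 of length 3:
v_1 = (-1, 0, 0, 0, 0)ᵀ
v_2 = (0, -1, -1, 2, 1)ᵀ
v_3 = (0, 1, 0, 0, 0)ᵀ

Let N = A − (1)·I. We want v_3 with N^3 v_3 = 0 but N^2 v_3 ≠ 0; then v_{j-1} := N · v_j for j = 3, …, 2.

Pick v_3 = (0, 1, 0, 0, 0)ᵀ.
Then v_2 = N · v_3 = (0, -1, -1, 2, 1)ᵀ.
Then v_1 = N · v_2 = (-1, 0, 0, 0, 0)ᵀ.

Sanity check: (A − (1)·I) v_1 = (0, 0, 0, 0, 0)ᵀ = 0. ✓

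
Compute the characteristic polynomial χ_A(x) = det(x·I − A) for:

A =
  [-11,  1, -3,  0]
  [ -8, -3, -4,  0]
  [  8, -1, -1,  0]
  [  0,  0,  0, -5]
x^4 + 20*x^3 + 150*x^2 + 500*x + 625

Expanding det(x·I − A) (e.g. by cofactor expansion or by noting that A is similar to its Jordan form J, which has the same characteristic polynomial as A) gives
  χ_A(x) = x^4 + 20*x^3 + 150*x^2 + 500*x + 625
which factors as (x + 5)^4. The eigenvalues (with algebraic multiplicities) are λ = -5 with multiplicity 4.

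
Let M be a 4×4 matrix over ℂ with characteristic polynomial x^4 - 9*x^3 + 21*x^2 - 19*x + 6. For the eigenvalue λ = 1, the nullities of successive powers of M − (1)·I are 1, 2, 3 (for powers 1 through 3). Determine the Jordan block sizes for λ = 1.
Block sizes for λ = 1: [3]

From the dimensions of kernels of powers, the number of Jordan blocks of size at least j is d_j − d_{j−1} where d_j = dim ker(N^j) (with d_0 = 0). Computing the differences gives [1, 1, 1].
The number of blocks of size exactly k is (#blocks of size ≥ k) − (#blocks of size ≥ k + 1), so the partition is: 1 block(s) of size 3.
In nonincreasing order the block sizes are [3].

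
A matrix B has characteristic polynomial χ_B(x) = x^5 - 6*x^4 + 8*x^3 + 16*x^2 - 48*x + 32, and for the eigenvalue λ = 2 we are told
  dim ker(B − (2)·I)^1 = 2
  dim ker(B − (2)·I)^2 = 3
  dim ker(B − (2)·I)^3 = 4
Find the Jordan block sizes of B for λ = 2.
Block sizes for λ = 2: [3, 1]

From the dimensions of kernels of powers, the number of Jordan blocks of size at least j is d_j − d_{j−1} where d_j = dim ker(N^j) (with d_0 = 0). Computing the differences gives [2, 1, 1].
The number of blocks of size exactly k is (#blocks of size ≥ k) − (#blocks of size ≥ k + 1), so the partition is: 1 block(s) of size 1, 1 block(s) of size 3.
In nonincreasing order the block sizes are [3, 1].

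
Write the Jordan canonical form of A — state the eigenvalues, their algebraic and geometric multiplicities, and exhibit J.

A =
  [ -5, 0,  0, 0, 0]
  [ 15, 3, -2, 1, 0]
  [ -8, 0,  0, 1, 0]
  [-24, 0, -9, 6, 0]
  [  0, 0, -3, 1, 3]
J_1(-5) ⊕ J_3(3) ⊕ J_1(3)

The characteristic polynomial is
  det(x·I − A) = x^5 - 7*x^4 - 6*x^3 + 162*x^2 - 459*x + 405 = (x - 3)^4*(x + 5)

Eigenvalues and multiplicities (the geometric multiplicity of λ is n − rank(A − λI), which equals the number of Jordan blocks for λ):
  λ = -5: algebraic multiplicity = 1, geometric multiplicity = 1
  λ = 3: algebraic multiplicity = 4, geometric multiplicity = 2

Determining the block sizes for each eigenvalue:
  λ = -5: one block (gm = 1), so the single block has size am = 1 → block sizes [1]
  λ = 3: with am = 4 and gm = 2, the partition is not yet determined (e.g. several partitions of 4 into 2 parts exist). Let N = A − (3)·I. Computing rank(N^1) = 3, rank(N^2) = 2, rank(N^3) = 1; the number of blocks of size ≥ j is rank(N^{j−1}) − rank(N^j), giving [2, 1, 1]. So we have 1 block(s) of size 3, 1 block(s) of size 1 → block sizes [3, 1]

Assembling the blocks gives a Jordan form
J =
  [-5, 0, 0, 0, 0]
  [ 0, 3, 1, 0, 0]
  [ 0, 0, 3, 1, 0]
  [ 0, 0, 0, 3, 0]
  [ 0, 0, 0, 0, 3]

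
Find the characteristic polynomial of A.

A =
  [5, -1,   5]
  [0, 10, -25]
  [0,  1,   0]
x^3 - 15*x^2 + 75*x - 125

Expanding det(x·I − A) (e.g. by cofactor expansion or by noting that A is similar to its Jordan form J, which has the same characteristic polynomial as A) gives
  χ_A(x) = x^3 - 15*x^2 + 75*x - 125
which factors as (x - 5)^3. The eigenvalues (with algebraic multiplicities) are λ = 5 with multiplicity 3.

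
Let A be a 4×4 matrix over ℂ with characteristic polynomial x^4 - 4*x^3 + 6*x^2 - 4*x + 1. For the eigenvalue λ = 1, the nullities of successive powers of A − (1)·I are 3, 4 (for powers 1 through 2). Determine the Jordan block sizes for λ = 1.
Block sizes for λ = 1: [2, 1, 1]

From the dimensions of kernels of powers, the number of Jordan blocks of size at least j is d_j − d_{j−1} where d_j = dim ker(N^j) (with d_0 = 0). Computing the differences gives [3, 1].
The number of blocks of size exactly k is (#blocks of size ≥ k) − (#blocks of size ≥ k + 1), so the partition is: 2 block(s) of size 1, 1 block(s) of size 2.
In nonincreasing order the block sizes are [2, 1, 1].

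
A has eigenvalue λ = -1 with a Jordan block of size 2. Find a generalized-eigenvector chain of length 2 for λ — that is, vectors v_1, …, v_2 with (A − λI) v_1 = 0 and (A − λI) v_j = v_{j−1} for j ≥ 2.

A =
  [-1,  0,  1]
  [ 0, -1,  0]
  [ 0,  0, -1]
A Jordan chain for λ = -1 of length 2:
v_1 = (1, 0, 0)ᵀ
v_2 = (0, 0, 1)ᵀ

Let N = A − (-1)·I. We want v_2 with N^2 v_2 = 0 but N^1 v_2 ≠ 0; then v_{j-1} := N · v_j for j = 2, …, 2.

Pick v_2 = (0, 0, 1)ᵀ.
Then v_1 = N · v_2 = (1, 0, 0)ᵀ.

Sanity check: (A − (-1)·I) v_1 = (0, 0, 0)ᵀ = 0. ✓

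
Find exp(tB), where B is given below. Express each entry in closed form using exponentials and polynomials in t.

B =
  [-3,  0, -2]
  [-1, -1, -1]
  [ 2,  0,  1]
e^{tB} =
  [-2*t*exp(-t) + exp(-t), 0, -2*t*exp(-t)]
  [-t*exp(-t), exp(-t), -t*exp(-t)]
  [2*t*exp(-t), 0, 2*t*exp(-t) + exp(-t)]

Strategy: write B = P · J · P⁻¹ where J is a Jordan canonical form, so e^{tB} = P · e^{tJ} · P⁻¹, and e^{tJ} can be computed block-by-block.

B has Jordan form
J =
  [-1,  1,  0]
  [ 0, -1,  0]
  [ 0,  0, -1]
(up to reordering of blocks).

Per-block formulas:
  For a 1×1 block at λ = -1: exp(t · [-1]) = [e^(-1t)].
  For a 2×2 Jordan block J_2(-1): exp(t · J_2(-1)) = e^(-1t)·(I + t·N), where N is the 2×2 nilpotent shift.

After assembling e^{tJ} and conjugating by P, we get:

e^{tB} =
  [-2*t*exp(-t) + exp(-t), 0, -2*t*exp(-t)]
  [-t*exp(-t), exp(-t), -t*exp(-t)]
  [2*t*exp(-t), 0, 2*t*exp(-t) + exp(-t)]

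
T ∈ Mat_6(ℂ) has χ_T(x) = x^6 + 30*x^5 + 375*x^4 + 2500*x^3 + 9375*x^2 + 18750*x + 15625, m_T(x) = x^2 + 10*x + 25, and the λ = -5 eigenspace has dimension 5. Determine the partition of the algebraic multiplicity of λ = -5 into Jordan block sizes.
Block sizes for λ = -5: [2, 1, 1, 1, 1]

Step 1 — from the characteristic polynomial, algebraic multiplicity of λ = -5 is 6. From dim ker(T − (-5)·I) = 5, there are exactly 5 Jordan blocks for λ = -5.
Step 2 — from the minimal polynomial, the factor (x + 5)^2 tells us the largest block for λ = -5 has size 2.
Step 3 — with total size 6, 5 blocks, and largest block 2, the block sizes (in nonincreasing order) are [2, 1, 1, 1, 1].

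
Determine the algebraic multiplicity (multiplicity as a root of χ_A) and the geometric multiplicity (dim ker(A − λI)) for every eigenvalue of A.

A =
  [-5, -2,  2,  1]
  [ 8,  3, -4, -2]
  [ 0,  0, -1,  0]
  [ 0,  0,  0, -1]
λ = -1: alg = 4, geom = 3

Step 1 — factor the characteristic polynomial to read off the algebraic multiplicities:
  χ_A(x) = (x + 1)^4

Step 2 — compute geometric multiplicities via the rank-nullity identity g(λ) = n − rank(A − λI):
  rank(A − (-1)·I) = 1, so dim ker(A − (-1)·I) = n − 1 = 3

Summary:
  λ = -1: algebraic multiplicity = 4, geometric multiplicity = 3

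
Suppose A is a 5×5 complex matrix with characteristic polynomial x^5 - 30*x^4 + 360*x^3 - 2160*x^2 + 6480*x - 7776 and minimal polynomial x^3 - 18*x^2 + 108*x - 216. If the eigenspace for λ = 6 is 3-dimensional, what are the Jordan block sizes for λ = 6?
Block sizes for λ = 6: [3, 1, 1]

Step 1 — from the characteristic polynomial, algebraic multiplicity of λ = 6 is 5. From dim ker(A − (6)·I) = 3, there are exactly 3 Jordan blocks for λ = 6.
Step 2 — from the minimal polynomial, the factor (x − 6)^3 tells us the largest block for λ = 6 has size 3.
Step 3 — with total size 5, 3 blocks, and largest block 3, the block sizes (in nonincreasing order) are [3, 1, 1].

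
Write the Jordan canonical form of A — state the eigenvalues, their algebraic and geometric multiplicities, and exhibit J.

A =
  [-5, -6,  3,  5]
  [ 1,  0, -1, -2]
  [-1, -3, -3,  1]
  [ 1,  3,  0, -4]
J_2(-3) ⊕ J_2(-3)

The characteristic polynomial is
  det(x·I − A) = x^4 + 12*x^3 + 54*x^2 + 108*x + 81 = (x + 3)^4

Eigenvalues and multiplicities (the geometric multiplicity of λ is n − rank(A − λI), which equals the number of Jordan blocks for λ):
  λ = -3: algebraic multiplicity = 4, geometric multiplicity = 2

Determining the block sizes for each eigenvalue:
  λ = -3: with am = 4 and gm = 2, the partition is not yet determined (e.g. several partitions of 4 into 2 parts exist). Let N = A − (-3)·I. Computing rank(N^1) = 2, rank(N^2) = 0; the number of blocks of size ≥ j is rank(N^{j−1}) − rank(N^j), giving [2, 2]. So we have 2 block(s) of size 2 → block sizes [2, 2]

Assembling the blocks gives a Jordan form
J =
  [-3,  1,  0,  0]
  [ 0, -3,  0,  0]
  [ 0,  0, -3,  1]
  [ 0,  0,  0, -3]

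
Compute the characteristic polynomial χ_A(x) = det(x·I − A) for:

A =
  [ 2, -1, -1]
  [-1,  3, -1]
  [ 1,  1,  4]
x^3 - 9*x^2 + 27*x - 27

Expanding det(x·I − A) (e.g. by cofactor expansion or by noting that A is similar to its Jordan form J, which has the same characteristic polynomial as A) gives
  χ_A(x) = x^3 - 9*x^2 + 27*x - 27
which factors as (x - 3)^3. The eigenvalues (with algebraic multiplicities) are λ = 3 with multiplicity 3.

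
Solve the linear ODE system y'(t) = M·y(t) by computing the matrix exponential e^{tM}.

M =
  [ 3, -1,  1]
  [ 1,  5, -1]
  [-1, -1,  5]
e^{tM} =
  [-exp(5*t) + 2*exp(4*t), -exp(5*t) + exp(4*t), exp(5*t) - exp(4*t)]
  [exp(5*t) - exp(4*t), exp(5*t), -exp(5*t) + exp(4*t)]
  [-exp(5*t) + exp(4*t), -exp(5*t) + exp(4*t), exp(5*t)]

Strategy: write M = P · J · P⁻¹ where J is a Jordan canonical form, so e^{tM} = P · e^{tJ} · P⁻¹, and e^{tJ} can be computed block-by-block.

M has Jordan form
J =
  [4, 0, 0]
  [0, 4, 0]
  [0, 0, 5]
(up to reordering of blocks).

Per-block formulas:
  For a 1×1 block at λ = 5: exp(t · [5]) = [e^(5t)].
  For a 1×1 block at λ = 4: exp(t · [4]) = [e^(4t)].

After assembling e^{tJ} and conjugating by P, we get:

e^{tM} =
  [-exp(5*t) + 2*exp(4*t), -exp(5*t) + exp(4*t), exp(5*t) - exp(4*t)]
  [exp(5*t) - exp(4*t), exp(5*t), -exp(5*t) + exp(4*t)]
  [-exp(5*t) + exp(4*t), -exp(5*t) + exp(4*t), exp(5*t)]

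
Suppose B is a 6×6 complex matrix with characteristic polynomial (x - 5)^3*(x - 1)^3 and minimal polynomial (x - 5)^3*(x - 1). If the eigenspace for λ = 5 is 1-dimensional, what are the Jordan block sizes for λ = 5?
Block sizes for λ = 5: [3]

Step 1 — from the characteristic polynomial, algebraic multiplicity of λ = 5 is 3. From dim ker(B − (5)·I) = 1, there are exactly 1 Jordan blocks for λ = 5.
Step 2 — from the minimal polynomial, the factor (x − 5)^3 tells us the largest block for λ = 5 has size 3.
Step 3 — with total size 3, 1 blocks, and largest block 3, the block sizes (in nonincreasing order) are [3].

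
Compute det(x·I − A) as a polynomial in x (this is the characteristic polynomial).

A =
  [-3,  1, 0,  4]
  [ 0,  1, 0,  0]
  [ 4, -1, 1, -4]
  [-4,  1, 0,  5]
x^4 - 4*x^3 + 6*x^2 - 4*x + 1

Expanding det(x·I − A) (e.g. by cofactor expansion or by noting that A is similar to its Jordan form J, which has the same characteristic polynomial as A) gives
  χ_A(x) = x^4 - 4*x^3 + 6*x^2 - 4*x + 1
which factors as (x - 1)^4. The eigenvalues (with algebraic multiplicities) are λ = 1 with multiplicity 4.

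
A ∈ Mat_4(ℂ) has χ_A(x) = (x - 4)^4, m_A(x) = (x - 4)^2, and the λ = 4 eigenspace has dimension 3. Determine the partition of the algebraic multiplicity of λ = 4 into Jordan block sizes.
Block sizes for λ = 4: [2, 1, 1]

Step 1 — from the characteristic polynomial, algebraic multiplicity of λ = 4 is 4. From dim ker(A − (4)·I) = 3, there are exactly 3 Jordan blocks for λ = 4.
Step 2 — from the minimal polynomial, the factor (x − 4)^2 tells us the largest block for λ = 4 has size 2.
Step 3 — with total size 4, 3 blocks, and largest block 2, the block sizes (in nonincreasing order) are [2, 1, 1].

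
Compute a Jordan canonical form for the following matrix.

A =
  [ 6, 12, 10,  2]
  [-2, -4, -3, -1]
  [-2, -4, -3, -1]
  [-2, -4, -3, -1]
J_1(-2) ⊕ J_2(0) ⊕ J_1(0)

The characteristic polynomial is
  det(x·I − A) = x^4 + 2*x^3 = x^3*(x + 2)

Eigenvalues and multiplicities (the geometric multiplicity of λ is n − rank(A − λI), which equals the number of Jordan blocks for λ):
  λ = -2: algebraic multiplicity = 1, geometric multiplicity = 1
  λ = 0: algebraic multiplicity = 3, geometric multiplicity = 2

Determining the block sizes for each eigenvalue:
  λ = -2: one block (gm = 1), so the single block has size am = 1 → block sizes [1]
  λ = 0: 2 blocks summing to 3 forces exactly one block of size 2 and the rest size 1 → block sizes [2, 1]

Assembling the blocks gives a Jordan form
J =
  [-2, 0, 0, 0]
  [ 0, 0, 1, 0]
  [ 0, 0, 0, 0]
  [ 0, 0, 0, 0]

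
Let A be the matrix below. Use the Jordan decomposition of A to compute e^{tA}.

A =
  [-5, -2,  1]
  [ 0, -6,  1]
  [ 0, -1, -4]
e^{tA} =
  [exp(-5*t), t^2*exp(-5*t)/2 - 2*t*exp(-5*t), -t^2*exp(-5*t)/2 + t*exp(-5*t)]
  [0, -t*exp(-5*t) + exp(-5*t), t*exp(-5*t)]
  [0, -t*exp(-5*t), t*exp(-5*t) + exp(-5*t)]

Strategy: write A = P · J · P⁻¹ where J is a Jordan canonical form, so e^{tA} = P · e^{tJ} · P⁻¹, and e^{tJ} can be computed block-by-block.

A has Jordan form
J =
  [-5,  1,  0]
  [ 0, -5,  1]
  [ 0,  0, -5]
(up to reordering of blocks).

Per-block formulas:
  For a 3×3 Jordan block J_3(-5): exp(t · J_3(-5)) = e^(-5t)·(I + t·N + (t^2/2)·N^2), where N is the 3×3 nilpotent shift.

After assembling e^{tJ} and conjugating by P, we get:

e^{tA} =
  [exp(-5*t), t^2*exp(-5*t)/2 - 2*t*exp(-5*t), -t^2*exp(-5*t)/2 + t*exp(-5*t)]
  [0, -t*exp(-5*t) + exp(-5*t), t*exp(-5*t)]
  [0, -t*exp(-5*t), t*exp(-5*t) + exp(-5*t)]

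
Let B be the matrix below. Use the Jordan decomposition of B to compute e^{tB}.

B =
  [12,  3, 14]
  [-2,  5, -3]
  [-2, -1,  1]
e^{tB} =
  [t^2*exp(6*t) + 6*t*exp(6*t) + exp(6*t), t^2*exp(6*t)/2 + 3*t*exp(6*t), 5*t^2*exp(6*t)/2 + 14*t*exp(6*t)]
  [-2*t^2*exp(6*t) - 2*t*exp(6*t), -t^2*exp(6*t) - t*exp(6*t) + exp(6*t), -5*t^2*exp(6*t) - 3*t*exp(6*t)]
  [-2*t*exp(6*t), -t*exp(6*t), -5*t*exp(6*t) + exp(6*t)]

Strategy: write B = P · J · P⁻¹ where J is a Jordan canonical form, so e^{tB} = P · e^{tJ} · P⁻¹, and e^{tJ} can be computed block-by-block.

B has Jordan form
J =
  [6, 1, 0]
  [0, 6, 1]
  [0, 0, 6]
(up to reordering of blocks).

Per-block formulas:
  For a 3×3 Jordan block J_3(6): exp(t · J_3(6)) = e^(6t)·(I + t·N + (t^2/2)·N^2), where N is the 3×3 nilpotent shift.

After assembling e^{tJ} and conjugating by P, we get:

e^{tB} =
  [t^2*exp(6*t) + 6*t*exp(6*t) + exp(6*t), t^2*exp(6*t)/2 + 3*t*exp(6*t), 5*t^2*exp(6*t)/2 + 14*t*exp(6*t)]
  [-2*t^2*exp(6*t) - 2*t*exp(6*t), -t^2*exp(6*t) - t*exp(6*t) + exp(6*t), -5*t^2*exp(6*t) - 3*t*exp(6*t)]
  [-2*t*exp(6*t), -t*exp(6*t), -5*t*exp(6*t) + exp(6*t)]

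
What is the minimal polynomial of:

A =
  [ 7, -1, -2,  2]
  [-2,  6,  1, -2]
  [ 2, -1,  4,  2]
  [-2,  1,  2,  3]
x^3 - 15*x^2 + 75*x - 125

The characteristic polynomial is χ_A(x) = (x - 5)^4, so the eigenvalues are known. The minimal polynomial is
  m_A(x) = Π_λ (x − λ)^{k_λ}
where k_λ is the size of the *largest* Jordan block for λ (equivalently, the smallest k with (A − λI)^k v = 0 for every generalised eigenvector v of λ).

  λ = 5: largest Jordan block has size 3, contributing (x − 5)^3

So m_A(x) = (x - 5)^3 = x^3 - 15*x^2 + 75*x - 125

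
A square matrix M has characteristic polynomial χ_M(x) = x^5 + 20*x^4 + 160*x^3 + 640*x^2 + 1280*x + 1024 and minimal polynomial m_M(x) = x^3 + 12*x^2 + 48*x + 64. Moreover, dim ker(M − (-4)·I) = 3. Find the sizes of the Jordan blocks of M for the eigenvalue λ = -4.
Block sizes for λ = -4: [3, 1, 1]

Step 1 — from the characteristic polynomial, algebraic multiplicity of λ = -4 is 5. From dim ker(M − (-4)·I) = 3, there are exactly 3 Jordan blocks for λ = -4.
Step 2 — from the minimal polynomial, the factor (x + 4)^3 tells us the largest block for λ = -4 has size 3.
Step 3 — with total size 5, 3 blocks, and largest block 3, the block sizes (in nonincreasing order) are [3, 1, 1].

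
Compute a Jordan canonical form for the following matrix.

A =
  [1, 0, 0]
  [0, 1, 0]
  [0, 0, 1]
J_1(1) ⊕ J_1(1) ⊕ J_1(1)

The characteristic polynomial is
  det(x·I − A) = x^3 - 3*x^2 + 3*x - 1 = (x - 1)^3

Eigenvalues and multiplicities (the geometric multiplicity of λ is n − rank(A − λI), which equals the number of Jordan blocks for λ):
  λ = 1: algebraic multiplicity = 3, geometric multiplicity = 3

Determining the block sizes for each eigenvalue:
  λ = 1: gm = am = 3, so every block has size 1 → block sizes [1, 1, 1]

Assembling the blocks gives a Jordan form
J =
  [1, 0, 0]
  [0, 1, 0]
  [0, 0, 1]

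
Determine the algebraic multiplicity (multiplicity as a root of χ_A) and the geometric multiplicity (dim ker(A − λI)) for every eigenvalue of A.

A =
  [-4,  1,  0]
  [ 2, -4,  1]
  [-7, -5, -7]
λ = -5: alg = 3, geom = 1

Step 1 — factor the characteristic polynomial to read off the algebraic multiplicities:
  χ_A(x) = (x + 5)^3

Step 2 — compute geometric multiplicities via the rank-nullity identity g(λ) = n − rank(A − λI):
  rank(A − (-5)·I) = 2, so dim ker(A − (-5)·I) = n − 2 = 1

Summary:
  λ = -5: algebraic multiplicity = 3, geometric multiplicity = 1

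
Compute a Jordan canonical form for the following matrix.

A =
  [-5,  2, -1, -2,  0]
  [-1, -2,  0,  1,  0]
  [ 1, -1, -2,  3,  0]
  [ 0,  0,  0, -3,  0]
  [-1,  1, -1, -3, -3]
J_3(-3) ⊕ J_1(-3) ⊕ J_1(-3)

The characteristic polynomial is
  det(x·I − A) = x^5 + 15*x^4 + 90*x^3 + 270*x^2 + 405*x + 243 = (x + 3)^5

Eigenvalues and multiplicities (the geometric multiplicity of λ is n − rank(A − λI), which equals the number of Jordan blocks for λ):
  λ = -3: algebraic multiplicity = 5, geometric multiplicity = 3

Determining the block sizes for each eigenvalue:
  λ = -3: with am = 5 and gm = 3, the partition is not yet determined (e.g. several partitions of 5 into 3 parts exist). Let N = A − (-3)·I. Computing rank(N^1) = 2, rank(N^2) = 1, rank(N^3) = 0; the number of blocks of size ≥ j is rank(N^{j−1}) − rank(N^j), giving [3, 1, 1]. So we have 1 block(s) of size 3, 2 block(s) of size 1 → block sizes [3, 1, 1]

Assembling the blocks gives a Jordan form
J =
  [-3,  1,  0,  0,  0]
  [ 0, -3,  1,  0,  0]
  [ 0,  0, -3,  0,  0]
  [ 0,  0,  0, -3,  0]
  [ 0,  0,  0,  0, -3]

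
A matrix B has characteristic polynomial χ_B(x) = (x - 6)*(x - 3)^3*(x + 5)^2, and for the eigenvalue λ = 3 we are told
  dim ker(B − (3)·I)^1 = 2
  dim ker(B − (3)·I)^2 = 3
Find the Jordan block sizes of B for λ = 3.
Block sizes for λ = 3: [2, 1]

From the dimensions of kernels of powers, the number of Jordan blocks of size at least j is d_j − d_{j−1} where d_j = dim ker(N^j) (with d_0 = 0). Computing the differences gives [2, 1].
The number of blocks of size exactly k is (#blocks of size ≥ k) − (#blocks of size ≥ k + 1), so the partition is: 1 block(s) of size 1, 1 block(s) of size 2.
In nonincreasing order the block sizes are [2, 1].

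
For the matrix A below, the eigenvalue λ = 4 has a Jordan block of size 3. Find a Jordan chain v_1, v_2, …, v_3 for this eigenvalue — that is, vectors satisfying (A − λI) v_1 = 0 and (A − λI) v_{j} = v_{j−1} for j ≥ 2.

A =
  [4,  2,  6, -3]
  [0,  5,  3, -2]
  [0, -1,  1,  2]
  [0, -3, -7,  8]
A Jordan chain for λ = 4 of length 3:
v_1 = (1, 0, 0, 0)ᵀ
v_2 = (-2, -1, 1, 1)ᵀ
v_3 = (0, 2, -1, 0)ᵀ

Let N = A − (4)·I. We want v_3 with N^3 v_3 = 0 but N^2 v_3 ≠ 0; then v_{j-1} := N · v_j for j = 3, …, 2.

Pick v_3 = (0, 2, -1, 0)ᵀ.
Then v_2 = N · v_3 = (-2, -1, 1, 1)ᵀ.
Then v_1 = N · v_2 = (1, 0, 0, 0)ᵀ.

Sanity check: (A − (4)·I) v_1 = (0, 0, 0, 0)ᵀ = 0. ✓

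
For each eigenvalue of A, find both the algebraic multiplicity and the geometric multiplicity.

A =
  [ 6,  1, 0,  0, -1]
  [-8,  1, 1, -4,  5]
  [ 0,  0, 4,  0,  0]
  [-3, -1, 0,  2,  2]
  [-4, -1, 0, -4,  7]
λ = 4: alg = 5, geom = 2

Step 1 — factor the characteristic polynomial to read off the algebraic multiplicities:
  χ_A(x) = (x - 4)^5

Step 2 — compute geometric multiplicities via the rank-nullity identity g(λ) = n − rank(A − λI):
  rank(A − (4)·I) = 3, so dim ker(A − (4)·I) = n − 3 = 2

Summary:
  λ = 4: algebraic multiplicity = 5, geometric multiplicity = 2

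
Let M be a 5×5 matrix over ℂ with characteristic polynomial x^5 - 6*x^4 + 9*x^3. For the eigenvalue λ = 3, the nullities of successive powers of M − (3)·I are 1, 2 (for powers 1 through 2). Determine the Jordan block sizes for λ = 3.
Block sizes for λ = 3: [2]

From the dimensions of kernels of powers, the number of Jordan blocks of size at least j is d_j − d_{j−1} where d_j = dim ker(N^j) (with d_0 = 0). Computing the differences gives [1, 1].
The number of blocks of size exactly k is (#blocks of size ≥ k) − (#blocks of size ≥ k + 1), so the partition is: 1 block(s) of size 2.
In nonincreasing order the block sizes are [2].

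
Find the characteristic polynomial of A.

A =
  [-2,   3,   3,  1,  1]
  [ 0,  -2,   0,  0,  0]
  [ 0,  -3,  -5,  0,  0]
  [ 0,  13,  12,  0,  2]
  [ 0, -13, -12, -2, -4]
x^5 + 13*x^4 + 64*x^3 + 152*x^2 + 176*x + 80

Expanding det(x·I − A) (e.g. by cofactor expansion or by noting that A is similar to its Jordan form J, which has the same characteristic polynomial as A) gives
  χ_A(x) = x^5 + 13*x^4 + 64*x^3 + 152*x^2 + 176*x + 80
which factors as (x + 2)^4*(x + 5). The eigenvalues (with algebraic multiplicities) are λ = -5 with multiplicity 1, λ = -2 with multiplicity 4.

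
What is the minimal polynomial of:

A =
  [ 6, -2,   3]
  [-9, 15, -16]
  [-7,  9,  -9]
x^3 - 12*x^2 + 48*x - 64

The characteristic polynomial is χ_A(x) = (x - 4)^3, so the eigenvalues are known. The minimal polynomial is
  m_A(x) = Π_λ (x − λ)^{k_λ}
where k_λ is the size of the *largest* Jordan block for λ (equivalently, the smallest k with (A − λI)^k v = 0 for every generalised eigenvector v of λ).

  λ = 4: largest Jordan block has size 3, contributing (x − 4)^3

So m_A(x) = (x - 4)^3 = x^3 - 12*x^2 + 48*x - 64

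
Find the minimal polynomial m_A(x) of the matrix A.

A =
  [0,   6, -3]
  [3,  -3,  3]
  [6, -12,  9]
x^2 - 3*x

The characteristic polynomial is χ_A(x) = x*(x - 3)^2, so the eigenvalues are known. The minimal polynomial is
  m_A(x) = Π_λ (x − λ)^{k_λ}
where k_λ is the size of the *largest* Jordan block for λ (equivalently, the smallest k with (A − λI)^k v = 0 for every generalised eigenvector v of λ).

  λ = 0: largest Jordan block has size 1, contributing (x − 0)
  λ = 3: largest Jordan block has size 1, contributing (x − 3)

So m_A(x) = x*(x - 3) = x^2 - 3*x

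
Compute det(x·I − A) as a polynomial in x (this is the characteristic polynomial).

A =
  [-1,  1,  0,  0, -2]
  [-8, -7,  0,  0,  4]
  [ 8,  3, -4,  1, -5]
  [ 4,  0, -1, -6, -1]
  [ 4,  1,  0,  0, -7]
x^5 + 25*x^4 + 250*x^3 + 1250*x^2 + 3125*x + 3125

Expanding det(x·I − A) (e.g. by cofactor expansion or by noting that A is similar to its Jordan form J, which has the same characteristic polynomial as A) gives
  χ_A(x) = x^5 + 25*x^4 + 250*x^3 + 1250*x^2 + 3125*x + 3125
which factors as (x + 5)^5. The eigenvalues (with algebraic multiplicities) are λ = -5 with multiplicity 5.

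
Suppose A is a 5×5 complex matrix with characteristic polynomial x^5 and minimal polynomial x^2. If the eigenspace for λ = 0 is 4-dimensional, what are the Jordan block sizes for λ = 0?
Block sizes for λ = 0: [2, 1, 1, 1]

Step 1 — from the characteristic polynomial, algebraic multiplicity of λ = 0 is 5. From dim ker(A − (0)·I) = 4, there are exactly 4 Jordan blocks for λ = 0.
Step 2 — from the minimal polynomial, the factor (x − 0)^2 tells us the largest block for λ = 0 has size 2.
Step 3 — with total size 5, 4 blocks, and largest block 2, the block sizes (in nonincreasing order) are [2, 1, 1, 1].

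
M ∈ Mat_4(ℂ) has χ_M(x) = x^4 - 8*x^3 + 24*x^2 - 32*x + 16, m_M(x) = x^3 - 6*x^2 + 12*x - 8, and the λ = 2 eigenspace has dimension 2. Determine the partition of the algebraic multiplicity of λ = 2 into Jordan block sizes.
Block sizes for λ = 2: [3, 1]

Step 1 — from the characteristic polynomial, algebraic multiplicity of λ = 2 is 4. From dim ker(M − (2)·I) = 2, there are exactly 2 Jordan blocks for λ = 2.
Step 2 — from the minimal polynomial, the factor (x − 2)^3 tells us the largest block for λ = 2 has size 3.
Step 3 — with total size 4, 2 blocks, and largest block 3, the block sizes (in nonincreasing order) are [3, 1].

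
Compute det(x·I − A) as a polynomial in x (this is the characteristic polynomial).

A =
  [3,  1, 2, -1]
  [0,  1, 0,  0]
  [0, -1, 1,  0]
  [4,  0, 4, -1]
x^4 - 4*x^3 + 6*x^2 - 4*x + 1

Expanding det(x·I − A) (e.g. by cofactor expansion or by noting that A is similar to its Jordan form J, which has the same characteristic polynomial as A) gives
  χ_A(x) = x^4 - 4*x^3 + 6*x^2 - 4*x + 1
which factors as (x - 1)^4. The eigenvalues (with algebraic multiplicities) are λ = 1 with multiplicity 4.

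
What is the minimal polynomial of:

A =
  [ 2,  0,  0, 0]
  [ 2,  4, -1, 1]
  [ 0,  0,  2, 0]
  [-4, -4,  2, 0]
x^2 - 4*x + 4

The characteristic polynomial is χ_A(x) = (x - 2)^4, so the eigenvalues are known. The minimal polynomial is
  m_A(x) = Π_λ (x − λ)^{k_λ}
where k_λ is the size of the *largest* Jordan block for λ (equivalently, the smallest k with (A − λI)^k v = 0 for every generalised eigenvector v of λ).

  λ = 2: largest Jordan block has size 2, contributing (x − 2)^2

So m_A(x) = (x - 2)^2 = x^2 - 4*x + 4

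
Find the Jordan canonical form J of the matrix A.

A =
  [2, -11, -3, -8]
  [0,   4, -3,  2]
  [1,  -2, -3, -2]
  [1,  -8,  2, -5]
J_3(-1) ⊕ J_1(1)

The characteristic polynomial is
  det(x·I − A) = x^4 + 2*x^3 - 2*x - 1 = (x - 1)*(x + 1)^3

Eigenvalues and multiplicities (the geometric multiplicity of λ is n − rank(A − λI), which equals the number of Jordan blocks for λ):
  λ = -1: algebraic multiplicity = 3, geometric multiplicity = 1
  λ = 1: algebraic multiplicity = 1, geometric multiplicity = 1

Determining the block sizes for each eigenvalue:
  λ = -1: one block (gm = 1), so the single block has size am = 3 → block sizes [3]
  λ = 1: one block (gm = 1), so the single block has size am = 1 → block sizes [1]

Assembling the blocks gives a Jordan form
J =
  [-1,  1,  0, 0]
  [ 0, -1,  1, 0]
  [ 0,  0, -1, 0]
  [ 0,  0,  0, 1]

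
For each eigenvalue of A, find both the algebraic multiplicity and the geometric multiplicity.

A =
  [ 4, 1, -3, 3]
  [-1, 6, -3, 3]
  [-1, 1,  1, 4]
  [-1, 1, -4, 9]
λ = 5: alg = 4, geom = 2

Step 1 — factor the characteristic polynomial to read off the algebraic multiplicities:
  χ_A(x) = (x - 5)^4

Step 2 — compute geometric multiplicities via the rank-nullity identity g(λ) = n − rank(A − λI):
  rank(A − (5)·I) = 2, so dim ker(A − (5)·I) = n − 2 = 2

Summary:
  λ = 5: algebraic multiplicity = 4, geometric multiplicity = 2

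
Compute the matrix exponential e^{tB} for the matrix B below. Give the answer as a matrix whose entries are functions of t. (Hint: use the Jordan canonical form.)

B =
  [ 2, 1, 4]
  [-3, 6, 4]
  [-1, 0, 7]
e^{tB} =
  [t^2*exp(5*t) - 3*t*exp(5*t) + exp(5*t), -t^2*exp(5*t) + t*exp(5*t), 4*t*exp(5*t)]
  [t^2*exp(5*t) - 3*t*exp(5*t), -t^2*exp(5*t) + t*exp(5*t) + exp(5*t), 4*t*exp(5*t)]
  [t^2*exp(5*t)/2 - t*exp(5*t), -t^2*exp(5*t)/2, 2*t*exp(5*t) + exp(5*t)]

Strategy: write B = P · J · P⁻¹ where J is a Jordan canonical form, so e^{tB} = P · e^{tJ} · P⁻¹, and e^{tJ} can be computed block-by-block.

B has Jordan form
J =
  [5, 1, 0]
  [0, 5, 1]
  [0, 0, 5]
(up to reordering of blocks).

Per-block formulas:
  For a 3×3 Jordan block J_3(5): exp(t · J_3(5)) = e^(5t)·(I + t·N + (t^2/2)·N^2), where N is the 3×3 nilpotent shift.

After assembling e^{tJ} and conjugating by P, we get:

e^{tB} =
  [t^2*exp(5*t) - 3*t*exp(5*t) + exp(5*t), -t^2*exp(5*t) + t*exp(5*t), 4*t*exp(5*t)]
  [t^2*exp(5*t) - 3*t*exp(5*t), -t^2*exp(5*t) + t*exp(5*t) + exp(5*t), 4*t*exp(5*t)]
  [t^2*exp(5*t)/2 - t*exp(5*t), -t^2*exp(5*t)/2, 2*t*exp(5*t) + exp(5*t)]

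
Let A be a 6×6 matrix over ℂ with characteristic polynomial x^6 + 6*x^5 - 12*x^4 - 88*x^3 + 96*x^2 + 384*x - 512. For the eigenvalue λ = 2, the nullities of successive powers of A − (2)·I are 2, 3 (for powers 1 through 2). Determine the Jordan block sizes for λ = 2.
Block sizes for λ = 2: [2, 1]

From the dimensions of kernels of powers, the number of Jordan blocks of size at least j is d_j − d_{j−1} where d_j = dim ker(N^j) (with d_0 = 0). Computing the differences gives [2, 1].
The number of blocks of size exactly k is (#blocks of size ≥ k) − (#blocks of size ≥ k + 1), so the partition is: 1 block(s) of size 1, 1 block(s) of size 2.
In nonincreasing order the block sizes are [2, 1].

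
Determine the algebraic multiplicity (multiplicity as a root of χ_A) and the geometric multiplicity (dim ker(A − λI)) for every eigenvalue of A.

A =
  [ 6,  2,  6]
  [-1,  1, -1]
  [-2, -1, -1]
λ = 2: alg = 3, geom = 1

Step 1 — factor the characteristic polynomial to read off the algebraic multiplicities:
  χ_A(x) = (x - 2)^3

Step 2 — compute geometric multiplicities via the rank-nullity identity g(λ) = n − rank(A − λI):
  rank(A − (2)·I) = 2, so dim ker(A − (2)·I) = n − 2 = 1

Summary:
  λ = 2: algebraic multiplicity = 3, geometric multiplicity = 1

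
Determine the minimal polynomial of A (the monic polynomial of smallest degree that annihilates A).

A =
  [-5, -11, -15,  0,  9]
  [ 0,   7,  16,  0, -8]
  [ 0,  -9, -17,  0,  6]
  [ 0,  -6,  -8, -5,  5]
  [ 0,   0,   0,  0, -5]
x^3 + 15*x^2 + 75*x + 125

The characteristic polynomial is χ_A(x) = (x + 5)^5, so the eigenvalues are known. The minimal polynomial is
  m_A(x) = Π_λ (x − λ)^{k_λ}
where k_λ is the size of the *largest* Jordan block for λ (equivalently, the smallest k with (A − λI)^k v = 0 for every generalised eigenvector v of λ).

  λ = -5: largest Jordan block has size 3, contributing (x + 5)^3

So m_A(x) = (x + 5)^3 = x^3 + 15*x^2 + 75*x + 125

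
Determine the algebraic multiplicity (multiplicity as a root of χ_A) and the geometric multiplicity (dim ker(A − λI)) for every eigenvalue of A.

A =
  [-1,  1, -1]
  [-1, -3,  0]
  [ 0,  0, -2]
λ = -2: alg = 3, geom = 1

Step 1 — factor the characteristic polynomial to read off the algebraic multiplicities:
  χ_A(x) = (x + 2)^3

Step 2 — compute geometric multiplicities via the rank-nullity identity g(λ) = n − rank(A − λI):
  rank(A − (-2)·I) = 2, so dim ker(A − (-2)·I) = n − 2 = 1

Summary:
  λ = -2: algebraic multiplicity = 3, geometric multiplicity = 1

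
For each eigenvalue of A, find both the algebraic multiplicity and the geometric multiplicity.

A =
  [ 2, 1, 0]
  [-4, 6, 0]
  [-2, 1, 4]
λ = 4: alg = 3, geom = 2

Step 1 — factor the characteristic polynomial to read off the algebraic multiplicities:
  χ_A(x) = (x - 4)^3

Step 2 — compute geometric multiplicities via the rank-nullity identity g(λ) = n − rank(A − λI):
  rank(A − (4)·I) = 1, so dim ker(A − (4)·I) = n − 1 = 2

Summary:
  λ = 4: algebraic multiplicity = 3, geometric multiplicity = 2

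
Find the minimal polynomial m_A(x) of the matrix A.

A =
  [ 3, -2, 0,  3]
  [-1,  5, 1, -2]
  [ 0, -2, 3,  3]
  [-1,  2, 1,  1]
x^3 - 9*x^2 + 27*x - 27

The characteristic polynomial is χ_A(x) = (x - 3)^4, so the eigenvalues are known. The minimal polynomial is
  m_A(x) = Π_λ (x − λ)^{k_λ}
where k_λ is the size of the *largest* Jordan block for λ (equivalently, the smallest k with (A − λI)^k v = 0 for every generalised eigenvector v of λ).

  λ = 3: largest Jordan block has size 3, contributing (x − 3)^3

So m_A(x) = (x - 3)^3 = x^3 - 9*x^2 + 27*x - 27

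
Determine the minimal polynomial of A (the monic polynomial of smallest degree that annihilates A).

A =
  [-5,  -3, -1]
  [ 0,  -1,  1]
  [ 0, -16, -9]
x^3 + 15*x^2 + 75*x + 125

The characteristic polynomial is χ_A(x) = (x + 5)^3, so the eigenvalues are known. The minimal polynomial is
  m_A(x) = Π_λ (x − λ)^{k_λ}
where k_λ is the size of the *largest* Jordan block for λ (equivalently, the smallest k with (A − λI)^k v = 0 for every generalised eigenvector v of λ).

  λ = -5: largest Jordan block has size 3, contributing (x + 5)^3

So m_A(x) = (x + 5)^3 = x^3 + 15*x^2 + 75*x + 125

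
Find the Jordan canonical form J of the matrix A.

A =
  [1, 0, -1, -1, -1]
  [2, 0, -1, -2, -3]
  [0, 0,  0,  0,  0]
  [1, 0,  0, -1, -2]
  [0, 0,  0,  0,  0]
J_3(0) ⊕ J_1(0) ⊕ J_1(0)

The characteristic polynomial is
  det(x·I − A) = x^5

Eigenvalues and multiplicities (the geometric multiplicity of λ is n − rank(A − λI), which equals the number of Jordan blocks for λ):
  λ = 0: algebraic multiplicity = 5, geometric multiplicity = 3

Determining the block sizes for each eigenvalue:
  λ = 0: with am = 5 and gm = 3, the partition is not yet determined (e.g. several partitions of 5 into 3 parts exist). Let N = A − (0)·I. Computing rank(N^1) = 2, rank(N^2) = 1, rank(N^3) = 0; the number of blocks of size ≥ j is rank(N^{j−1}) − rank(N^j), giving [3, 1, 1]. So we have 1 block(s) of size 3, 2 block(s) of size 1 → block sizes [3, 1, 1]

Assembling the blocks gives a Jordan form
J =
  [0, 1, 0, 0, 0]
  [0, 0, 1, 0, 0]
  [0, 0, 0, 0, 0]
  [0, 0, 0, 0, 0]
  [0, 0, 0, 0, 0]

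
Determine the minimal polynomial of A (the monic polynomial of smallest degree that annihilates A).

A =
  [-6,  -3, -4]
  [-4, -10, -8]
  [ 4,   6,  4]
x^2 + 8*x + 16

The characteristic polynomial is χ_A(x) = (x + 4)^3, so the eigenvalues are known. The minimal polynomial is
  m_A(x) = Π_λ (x − λ)^{k_λ}
where k_λ is the size of the *largest* Jordan block for λ (equivalently, the smallest k with (A − λI)^k v = 0 for every generalised eigenvector v of λ).

  λ = -4: largest Jordan block has size 2, contributing (x + 4)^2

So m_A(x) = (x + 4)^2 = x^2 + 8*x + 16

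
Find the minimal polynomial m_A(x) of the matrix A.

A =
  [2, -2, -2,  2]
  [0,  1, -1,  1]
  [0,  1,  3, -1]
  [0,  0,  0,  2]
x^2 - 4*x + 4

The characteristic polynomial is χ_A(x) = (x - 2)^4, so the eigenvalues are known. The minimal polynomial is
  m_A(x) = Π_λ (x − λ)^{k_λ}
where k_λ is the size of the *largest* Jordan block for λ (equivalently, the smallest k with (A − λI)^k v = 0 for every generalised eigenvector v of λ).

  λ = 2: largest Jordan block has size 2, contributing (x − 2)^2

So m_A(x) = (x - 2)^2 = x^2 - 4*x + 4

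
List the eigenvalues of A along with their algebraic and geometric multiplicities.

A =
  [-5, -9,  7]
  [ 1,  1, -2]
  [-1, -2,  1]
λ = -1: alg = 3, geom = 1

Step 1 — factor the characteristic polynomial to read off the algebraic multiplicities:
  χ_A(x) = (x + 1)^3

Step 2 — compute geometric multiplicities via the rank-nullity identity g(λ) = n − rank(A − λI):
  rank(A − (-1)·I) = 2, so dim ker(A − (-1)·I) = n − 2 = 1

Summary:
  λ = -1: algebraic multiplicity = 3, geometric multiplicity = 1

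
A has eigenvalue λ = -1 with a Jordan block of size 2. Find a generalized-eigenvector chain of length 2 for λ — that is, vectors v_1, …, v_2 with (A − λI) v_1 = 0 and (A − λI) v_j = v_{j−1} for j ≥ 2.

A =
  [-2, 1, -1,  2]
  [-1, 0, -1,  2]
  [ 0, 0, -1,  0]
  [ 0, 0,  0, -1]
A Jordan chain for λ = -1 of length 2:
v_1 = (-1, -1, 0, 0)ᵀ
v_2 = (1, 0, 0, 0)ᵀ

Let N = A − (-1)·I. We want v_2 with N^2 v_2 = 0 but N^1 v_2 ≠ 0; then v_{j-1} := N · v_j for j = 2, …, 2.

Pick v_2 = (1, 0, 0, 0)ᵀ.
Then v_1 = N · v_2 = (-1, -1, 0, 0)ᵀ.

Sanity check: (A − (-1)·I) v_1 = (0, 0, 0, 0)ᵀ = 0. ✓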